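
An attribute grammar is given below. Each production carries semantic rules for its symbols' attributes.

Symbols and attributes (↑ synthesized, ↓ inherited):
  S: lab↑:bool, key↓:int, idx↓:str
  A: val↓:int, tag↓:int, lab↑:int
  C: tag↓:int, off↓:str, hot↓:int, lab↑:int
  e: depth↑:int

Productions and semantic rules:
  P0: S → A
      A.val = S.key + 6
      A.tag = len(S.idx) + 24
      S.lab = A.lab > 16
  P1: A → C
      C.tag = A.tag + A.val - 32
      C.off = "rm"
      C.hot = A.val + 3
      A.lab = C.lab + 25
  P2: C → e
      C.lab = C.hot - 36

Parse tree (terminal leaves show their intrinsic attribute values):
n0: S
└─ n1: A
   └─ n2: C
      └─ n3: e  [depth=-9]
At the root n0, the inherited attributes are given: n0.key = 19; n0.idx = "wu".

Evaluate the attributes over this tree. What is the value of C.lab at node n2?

1. n0.key = 19  [given at root]
2. n0.idx = "wu"  [given at root]
3. n1.val = 25  [S.key + 6]
4. n1.tag = 26  [len(S.idx) + 24]
5. n2.tag = 19  [A.tag + A.val - 32]
6. n2.off = "rm"  ["rm"]
7. n2.hot = 28  [A.val + 3]
8. n3.depth = -9  [terminal]
9. n2.lab = -8  [C.hot - 36]
10. n1.lab = 17  [C.lab + 25]
11. n0.lab = true  [A.lab > 16]

-8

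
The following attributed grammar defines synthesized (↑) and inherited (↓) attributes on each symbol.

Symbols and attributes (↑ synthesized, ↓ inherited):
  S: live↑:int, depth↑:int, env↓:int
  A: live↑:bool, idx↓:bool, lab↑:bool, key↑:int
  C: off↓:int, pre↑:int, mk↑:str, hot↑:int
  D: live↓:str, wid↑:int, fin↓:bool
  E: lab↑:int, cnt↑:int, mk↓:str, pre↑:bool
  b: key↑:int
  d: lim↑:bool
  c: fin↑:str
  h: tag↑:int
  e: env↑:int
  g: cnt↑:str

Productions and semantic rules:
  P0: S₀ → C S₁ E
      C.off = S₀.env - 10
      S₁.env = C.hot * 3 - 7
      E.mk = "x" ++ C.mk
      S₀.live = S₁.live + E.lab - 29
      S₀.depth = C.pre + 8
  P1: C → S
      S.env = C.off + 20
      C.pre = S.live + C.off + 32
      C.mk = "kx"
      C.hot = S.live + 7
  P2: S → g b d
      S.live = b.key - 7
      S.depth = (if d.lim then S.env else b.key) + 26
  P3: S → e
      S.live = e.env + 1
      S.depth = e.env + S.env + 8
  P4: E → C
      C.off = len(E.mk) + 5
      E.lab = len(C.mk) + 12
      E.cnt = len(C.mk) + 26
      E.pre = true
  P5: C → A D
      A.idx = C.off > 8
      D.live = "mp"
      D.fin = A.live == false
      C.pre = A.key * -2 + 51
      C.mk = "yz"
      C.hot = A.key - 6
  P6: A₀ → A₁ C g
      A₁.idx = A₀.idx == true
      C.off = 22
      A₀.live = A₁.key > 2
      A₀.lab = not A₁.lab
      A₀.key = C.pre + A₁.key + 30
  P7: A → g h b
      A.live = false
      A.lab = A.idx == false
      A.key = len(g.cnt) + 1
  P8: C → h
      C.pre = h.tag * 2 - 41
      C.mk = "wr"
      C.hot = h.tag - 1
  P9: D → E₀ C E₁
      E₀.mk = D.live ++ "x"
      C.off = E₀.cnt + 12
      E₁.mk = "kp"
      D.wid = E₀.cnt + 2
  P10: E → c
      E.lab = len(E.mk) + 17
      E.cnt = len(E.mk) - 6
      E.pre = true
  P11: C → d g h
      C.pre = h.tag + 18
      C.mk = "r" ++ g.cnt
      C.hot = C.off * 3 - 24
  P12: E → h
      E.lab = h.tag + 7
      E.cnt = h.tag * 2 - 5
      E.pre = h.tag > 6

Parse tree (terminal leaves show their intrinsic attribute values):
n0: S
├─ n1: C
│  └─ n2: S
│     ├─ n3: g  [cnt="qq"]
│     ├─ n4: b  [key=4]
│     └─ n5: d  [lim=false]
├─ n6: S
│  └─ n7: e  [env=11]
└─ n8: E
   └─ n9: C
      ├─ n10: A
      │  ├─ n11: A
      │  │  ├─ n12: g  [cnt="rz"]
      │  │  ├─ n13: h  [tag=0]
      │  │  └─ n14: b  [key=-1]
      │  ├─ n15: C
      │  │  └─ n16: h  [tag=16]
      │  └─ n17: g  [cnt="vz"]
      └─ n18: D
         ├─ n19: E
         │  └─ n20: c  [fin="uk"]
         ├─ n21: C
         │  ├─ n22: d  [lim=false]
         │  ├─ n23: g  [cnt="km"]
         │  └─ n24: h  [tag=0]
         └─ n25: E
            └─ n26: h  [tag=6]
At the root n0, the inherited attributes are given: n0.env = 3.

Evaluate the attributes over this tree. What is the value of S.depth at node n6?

24

1. n0.env = 3  [given at root]
2. n1.off = -7  [S₀.env - 10]
3. n2.env = 13  [C.off + 20]
4. n3.cnt = "qq"  [terminal]
5. n4.key = 4  [terminal]
6. n5.lim = false  [terminal]
7. n2.live = -3  [b.key - 7]
8. n2.depth = 30  [(if d.lim then S.env else b.key) + 26]
9. n1.pre = 22  [S.live + C.off + 32]
10. n1.mk = "kx"  ["kx"]
11. n1.hot = 4  [S.live + 7]
12. n6.env = 5  [C.hot * 3 - 7]
13. n7.env = 11  [terminal]
14. n6.live = 12  [e.env + 1]
15. n6.depth = 24  [e.env + S.env + 8]
16. n8.mk = "xkx"  ["x" ++ C.mk]
17. n9.off = 8  [len(E.mk) + 5]
18. n10.idx = false  [C.off > 8]
19. n11.idx = false  [A₀.idx == true]
20. n12.cnt = "rz"  [terminal]
21. n13.tag = 0  [terminal]
22. n14.key = -1  [terminal]
23. n11.live = false  [false]
24. n11.lab = true  [A.idx == false]
25. n11.key = 3  [len(g.cnt) + 1]
26. n15.off = 22  [22]
27. n16.tag = 16  [terminal]
28. n15.pre = -9  [h.tag * 2 - 41]
29. n15.mk = "wr"  ["wr"]
30. n15.hot = 15  [h.tag - 1]
31. n17.cnt = "vz"  [terminal]
32. n10.live = true  [A₁.key > 2]
33. n10.lab = false  [not A₁.lab]
34. n10.key = 24  [C.pre + A₁.key + 30]
35. n18.live = "mp"  ["mp"]
36. n18.fin = false  [A.live == false]
37. n19.mk = "mpx"  [D.live ++ "x"]
38. n20.fin = "uk"  [terminal]
39. n19.lab = 20  [len(E.mk) + 17]
40. n19.cnt = -3  [len(E.mk) - 6]
41. n19.pre = true  [true]
42. n21.off = 9  [E₀.cnt + 12]
43. n22.lim = false  [terminal]
44. n23.cnt = "km"  [terminal]
45. n24.tag = 0  [terminal]
46. n21.pre = 18  [h.tag + 18]
47. n21.mk = "rkm"  ["r" ++ g.cnt]
48. n21.hot = 3  [C.off * 3 - 24]
49. n25.mk = "kp"  ["kp"]
50. n26.tag = 6  [terminal]
51. n25.lab = 13  [h.tag + 7]
52. n25.cnt = 7  [h.tag * 2 - 5]
53. n25.pre = false  [h.tag > 6]
54. n18.wid = -1  [E₀.cnt + 2]
55. n9.pre = 3  [A.key * -2 + 51]
56. n9.mk = "yz"  ["yz"]
57. n9.hot = 18  [A.key - 6]
58. n8.lab = 14  [len(C.mk) + 12]
59. n8.cnt = 28  [len(C.mk) + 26]
60. n8.pre = true  [true]
61. n0.live = -3  [S₁.live + E.lab - 29]
62. n0.depth = 30  [C.pre + 8]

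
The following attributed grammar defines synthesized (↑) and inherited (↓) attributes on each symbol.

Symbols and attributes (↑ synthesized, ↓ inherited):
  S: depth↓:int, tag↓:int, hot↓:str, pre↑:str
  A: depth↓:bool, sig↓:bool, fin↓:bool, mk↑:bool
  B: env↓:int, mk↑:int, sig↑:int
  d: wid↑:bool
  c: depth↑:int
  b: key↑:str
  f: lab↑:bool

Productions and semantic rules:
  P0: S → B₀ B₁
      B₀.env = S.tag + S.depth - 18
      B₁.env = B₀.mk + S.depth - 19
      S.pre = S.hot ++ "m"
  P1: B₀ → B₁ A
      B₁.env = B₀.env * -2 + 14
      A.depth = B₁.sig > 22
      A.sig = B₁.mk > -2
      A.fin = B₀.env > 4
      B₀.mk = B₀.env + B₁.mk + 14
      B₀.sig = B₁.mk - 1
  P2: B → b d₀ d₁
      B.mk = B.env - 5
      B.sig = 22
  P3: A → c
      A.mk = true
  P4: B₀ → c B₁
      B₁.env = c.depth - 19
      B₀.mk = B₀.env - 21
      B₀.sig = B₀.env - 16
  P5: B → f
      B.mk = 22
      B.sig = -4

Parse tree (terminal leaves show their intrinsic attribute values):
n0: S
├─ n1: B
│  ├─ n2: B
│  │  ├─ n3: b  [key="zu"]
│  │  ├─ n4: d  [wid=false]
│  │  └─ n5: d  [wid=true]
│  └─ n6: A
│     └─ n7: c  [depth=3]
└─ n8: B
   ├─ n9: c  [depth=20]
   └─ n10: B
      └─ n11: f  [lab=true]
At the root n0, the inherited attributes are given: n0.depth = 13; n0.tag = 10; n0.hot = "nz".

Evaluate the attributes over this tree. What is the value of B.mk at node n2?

-1

1. n0.depth = 13  [given at root]
2. n0.tag = 10  [given at root]
3. n0.hot = "nz"  [given at root]
4. n1.env = 5  [S.tag + S.depth - 18]
5. n2.env = 4  [B₀.env * -2 + 14]
6. n3.key = "zu"  [terminal]
7. n4.wid = false  [terminal]
8. n5.wid = true  [terminal]
9. n2.mk = -1  [B.env - 5]
10. n2.sig = 22  [22]
11. n6.depth = false  [B₁.sig > 22]
12. n6.sig = true  [B₁.mk > -2]
13. n6.fin = true  [B₀.env > 4]
14. n7.depth = 3  [terminal]
15. n6.mk = true  [true]
16. n1.mk = 18  [B₀.env + B₁.mk + 14]
17. n1.sig = -2  [B₁.mk - 1]
18. n8.env = 12  [B₀.mk + S.depth - 19]
19. n9.depth = 20  [terminal]
20. n10.env = 1  [c.depth - 19]
21. n11.lab = true  [terminal]
22. n10.mk = 22  [22]
23. n10.sig = -4  [-4]
24. n8.mk = -9  [B₀.env - 21]
25. n8.sig = -4  [B₀.env - 16]
26. n0.pre = "nzm"  [S.hot ++ "m"]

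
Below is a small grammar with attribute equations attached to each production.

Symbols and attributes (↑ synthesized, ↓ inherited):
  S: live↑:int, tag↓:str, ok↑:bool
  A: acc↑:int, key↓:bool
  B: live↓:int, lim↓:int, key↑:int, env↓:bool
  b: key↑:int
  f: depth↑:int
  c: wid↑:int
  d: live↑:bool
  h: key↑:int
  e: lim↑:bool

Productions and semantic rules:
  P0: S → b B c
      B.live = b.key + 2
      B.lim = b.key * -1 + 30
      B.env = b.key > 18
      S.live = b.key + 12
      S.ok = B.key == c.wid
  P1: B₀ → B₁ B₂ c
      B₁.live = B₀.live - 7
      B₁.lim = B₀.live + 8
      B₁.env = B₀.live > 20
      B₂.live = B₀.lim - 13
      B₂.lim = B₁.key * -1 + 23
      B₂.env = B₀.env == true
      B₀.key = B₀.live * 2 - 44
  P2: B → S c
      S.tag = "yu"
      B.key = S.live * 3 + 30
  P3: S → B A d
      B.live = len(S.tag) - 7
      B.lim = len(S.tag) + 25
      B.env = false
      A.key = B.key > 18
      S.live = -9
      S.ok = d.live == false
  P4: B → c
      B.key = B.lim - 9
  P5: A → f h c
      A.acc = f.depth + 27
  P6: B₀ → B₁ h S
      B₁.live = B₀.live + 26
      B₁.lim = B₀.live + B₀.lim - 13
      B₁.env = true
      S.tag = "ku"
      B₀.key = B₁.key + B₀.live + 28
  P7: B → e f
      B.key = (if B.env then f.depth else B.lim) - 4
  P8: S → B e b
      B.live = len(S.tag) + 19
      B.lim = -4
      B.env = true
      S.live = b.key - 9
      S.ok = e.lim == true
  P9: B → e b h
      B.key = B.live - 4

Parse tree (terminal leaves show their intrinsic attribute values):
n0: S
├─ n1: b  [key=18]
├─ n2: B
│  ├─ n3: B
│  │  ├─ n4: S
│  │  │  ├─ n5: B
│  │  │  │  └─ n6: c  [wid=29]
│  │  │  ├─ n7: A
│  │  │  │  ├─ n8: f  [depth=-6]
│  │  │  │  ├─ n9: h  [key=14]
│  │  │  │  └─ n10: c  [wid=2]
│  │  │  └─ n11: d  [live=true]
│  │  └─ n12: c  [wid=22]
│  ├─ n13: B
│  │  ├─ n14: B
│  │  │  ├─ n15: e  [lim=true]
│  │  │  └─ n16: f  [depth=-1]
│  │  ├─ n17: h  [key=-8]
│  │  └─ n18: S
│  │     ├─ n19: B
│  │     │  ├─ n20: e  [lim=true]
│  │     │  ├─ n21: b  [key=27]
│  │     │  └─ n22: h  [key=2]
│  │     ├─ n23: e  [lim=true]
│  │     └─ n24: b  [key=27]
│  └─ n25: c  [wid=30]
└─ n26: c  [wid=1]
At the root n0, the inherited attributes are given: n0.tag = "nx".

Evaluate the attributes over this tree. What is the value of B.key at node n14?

1. n0.tag = "nx"  [given at root]
2. n1.key = 18  [terminal]
3. n2.live = 20  [b.key + 2]
4. n2.lim = 12  [b.key * -1 + 30]
5. n2.env = false  [b.key > 18]
6. n3.live = 13  [B₀.live - 7]
7. n3.lim = 28  [B₀.live + 8]
8. n3.env = false  [B₀.live > 20]
9. n4.tag = "yu"  ["yu"]
10. n5.live = -5  [len(S.tag) - 7]
11. n5.lim = 27  [len(S.tag) + 25]
12. n5.env = false  [false]
13. n6.wid = 29  [terminal]
14. n5.key = 18  [B.lim - 9]
15. n7.key = false  [B.key > 18]
16. n8.depth = -6  [terminal]
17. n9.key = 14  [terminal]
18. n10.wid = 2  [terminal]
19. n7.acc = 21  [f.depth + 27]
20. n11.live = true  [terminal]
21. n4.live = -9  [-9]
22. n4.ok = false  [d.live == false]
23. n12.wid = 22  [terminal]
24. n3.key = 3  [S.live * 3 + 30]
25. n13.live = -1  [B₀.lim - 13]
26. n13.lim = 20  [B₁.key * -1 + 23]
27. n13.env = false  [B₀.env == true]
28. n14.live = 25  [B₀.live + 26]
29. n14.lim = 6  [B₀.live + B₀.lim - 13]
30. n14.env = true  [true]
31. n15.lim = true  [terminal]
32. n16.depth = -1  [terminal]
33. n14.key = -5  [(if B.env then f.depth else B.lim) - 4]
34. n17.key = -8  [terminal]
35. n18.tag = "ku"  ["ku"]
36. n19.live = 21  [len(S.tag) + 19]
37. n19.lim = -4  [-4]
38. n19.env = true  [true]
39. n20.lim = true  [terminal]
40. n21.key = 27  [terminal]
41. n22.key = 2  [terminal]
42. n19.key = 17  [B.live - 4]
43. n23.lim = true  [terminal]
44. n24.key = 27  [terminal]
45. n18.live = 18  [b.key - 9]
46. n18.ok = true  [e.lim == true]
47. n13.key = 22  [B₁.key + B₀.live + 28]
48. n25.wid = 30  [terminal]
49. n2.key = -4  [B₀.live * 2 - 44]
50. n26.wid = 1  [terminal]
51. n0.live = 30  [b.key + 12]
52. n0.ok = false  [B.key == c.wid]

-5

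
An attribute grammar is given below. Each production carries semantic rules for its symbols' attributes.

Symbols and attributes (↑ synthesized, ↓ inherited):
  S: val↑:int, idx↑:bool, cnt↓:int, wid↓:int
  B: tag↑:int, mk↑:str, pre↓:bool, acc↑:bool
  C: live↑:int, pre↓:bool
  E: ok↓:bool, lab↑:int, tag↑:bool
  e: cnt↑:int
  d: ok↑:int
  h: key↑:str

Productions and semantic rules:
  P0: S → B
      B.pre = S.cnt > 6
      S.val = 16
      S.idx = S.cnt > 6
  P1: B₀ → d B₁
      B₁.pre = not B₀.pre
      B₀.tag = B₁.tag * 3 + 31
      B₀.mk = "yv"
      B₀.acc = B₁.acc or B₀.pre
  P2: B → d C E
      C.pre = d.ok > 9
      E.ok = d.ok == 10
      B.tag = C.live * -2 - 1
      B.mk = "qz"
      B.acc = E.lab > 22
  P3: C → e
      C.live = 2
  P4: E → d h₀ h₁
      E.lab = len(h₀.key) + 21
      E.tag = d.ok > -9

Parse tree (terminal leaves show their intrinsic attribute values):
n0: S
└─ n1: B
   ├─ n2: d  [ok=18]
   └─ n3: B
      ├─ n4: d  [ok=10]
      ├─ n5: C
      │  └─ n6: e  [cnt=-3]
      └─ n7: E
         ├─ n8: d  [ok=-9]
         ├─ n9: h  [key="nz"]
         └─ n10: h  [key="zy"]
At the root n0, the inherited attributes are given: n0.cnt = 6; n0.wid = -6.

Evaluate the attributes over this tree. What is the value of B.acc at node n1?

1. n0.cnt = 6  [given at root]
2. n0.wid = -6  [given at root]
3. n1.pre = false  [S.cnt > 6]
4. n2.ok = 18  [terminal]
5. n3.pre = true  [not B₀.pre]
6. n4.ok = 10  [terminal]
7. n5.pre = true  [d.ok > 9]
8. n6.cnt = -3  [terminal]
9. n5.live = 2  [2]
10. n7.ok = true  [d.ok == 10]
11. n8.ok = -9  [terminal]
12. n9.key = "nz"  [terminal]
13. n10.key = "zy"  [terminal]
14. n7.lab = 23  [len(h₀.key) + 21]
15. n7.tag = false  [d.ok > -9]
16. n3.tag = -5  [C.live * -2 - 1]
17. n3.mk = "qz"  ["qz"]
18. n3.acc = true  [E.lab > 22]
19. n1.tag = 16  [B₁.tag * 3 + 31]
20. n1.mk = "yv"  ["yv"]
21. n1.acc = true  [B₁.acc or B₀.pre]
22. n0.val = 16  [16]
23. n0.idx = false  [S.cnt > 6]

true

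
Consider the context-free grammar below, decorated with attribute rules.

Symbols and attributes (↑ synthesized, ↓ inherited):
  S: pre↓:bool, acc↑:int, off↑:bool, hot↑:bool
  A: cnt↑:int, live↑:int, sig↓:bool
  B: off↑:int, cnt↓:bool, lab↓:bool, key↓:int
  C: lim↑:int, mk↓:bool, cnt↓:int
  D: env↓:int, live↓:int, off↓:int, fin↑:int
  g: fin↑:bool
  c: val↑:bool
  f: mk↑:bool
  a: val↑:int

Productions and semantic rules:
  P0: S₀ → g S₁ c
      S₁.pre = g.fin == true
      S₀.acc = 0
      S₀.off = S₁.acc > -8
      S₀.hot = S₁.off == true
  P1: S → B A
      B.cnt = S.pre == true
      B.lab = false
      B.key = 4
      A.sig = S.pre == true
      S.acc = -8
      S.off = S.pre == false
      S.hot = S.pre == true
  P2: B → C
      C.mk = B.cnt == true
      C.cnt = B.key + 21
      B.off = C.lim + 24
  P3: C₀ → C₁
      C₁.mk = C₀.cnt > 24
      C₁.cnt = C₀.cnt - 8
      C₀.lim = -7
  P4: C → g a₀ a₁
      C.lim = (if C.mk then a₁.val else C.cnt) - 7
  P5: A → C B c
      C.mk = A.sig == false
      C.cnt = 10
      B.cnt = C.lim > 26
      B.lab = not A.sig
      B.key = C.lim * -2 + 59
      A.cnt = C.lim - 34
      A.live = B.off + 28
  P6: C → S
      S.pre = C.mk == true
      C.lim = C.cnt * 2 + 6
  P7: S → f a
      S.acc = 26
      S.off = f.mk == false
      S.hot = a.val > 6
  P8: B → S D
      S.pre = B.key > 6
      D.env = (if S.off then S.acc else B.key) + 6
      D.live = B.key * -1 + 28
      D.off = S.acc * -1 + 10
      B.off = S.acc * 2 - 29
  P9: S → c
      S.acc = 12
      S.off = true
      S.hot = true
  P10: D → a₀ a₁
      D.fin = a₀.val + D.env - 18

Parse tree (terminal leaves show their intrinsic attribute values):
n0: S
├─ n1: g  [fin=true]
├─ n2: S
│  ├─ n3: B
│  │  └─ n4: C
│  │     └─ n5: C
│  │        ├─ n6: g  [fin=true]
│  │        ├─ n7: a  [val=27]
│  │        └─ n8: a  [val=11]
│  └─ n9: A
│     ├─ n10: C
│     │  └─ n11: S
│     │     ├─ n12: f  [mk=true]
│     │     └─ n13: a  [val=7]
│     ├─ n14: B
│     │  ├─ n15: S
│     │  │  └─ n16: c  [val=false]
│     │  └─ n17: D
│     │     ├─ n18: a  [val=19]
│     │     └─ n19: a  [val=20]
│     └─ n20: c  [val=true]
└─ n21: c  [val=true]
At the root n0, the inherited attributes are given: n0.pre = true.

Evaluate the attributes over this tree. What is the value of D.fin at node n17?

19

1. n0.pre = true  [given at root]
2. n1.fin = true  [terminal]
3. n2.pre = true  [g.fin == true]
4. n3.cnt = true  [S.pre == true]
5. n3.lab = false  [false]
6. n3.key = 4  [4]
7. n4.mk = true  [B.cnt == true]
8. n4.cnt = 25  [B.key + 21]
9. n5.mk = true  [C₀.cnt > 24]
10. n5.cnt = 17  [C₀.cnt - 8]
11. n6.fin = true  [terminal]
12. n7.val = 27  [terminal]
13. n8.val = 11  [terminal]
14. n5.lim = 4  [(if C.mk then a₁.val else C.cnt) - 7]
15. n4.lim = -7  [-7]
16. n3.off = 17  [C.lim + 24]
17. n9.sig = true  [S.pre == true]
18. n10.mk = false  [A.sig == false]
19. n10.cnt = 10  [10]
20. n11.pre = false  [C.mk == true]
21. n12.mk = true  [terminal]
22. n13.val = 7  [terminal]
23. n11.acc = 26  [26]
24. n11.off = false  [f.mk == false]
25. n11.hot = true  [a.val > 6]
26. n10.lim = 26  [C.cnt * 2 + 6]
27. n14.cnt = false  [C.lim > 26]
28. n14.lab = false  [not A.sig]
29. n14.key = 7  [C.lim * -2 + 59]
30. n15.pre = true  [B.key > 6]
31. n16.val = false  [terminal]
32. n15.acc = 12  [12]
33. n15.off = true  [true]
34. n15.hot = true  [true]
35. n17.env = 18  [(if S.off then S.acc else B.key) + 6]
36. n17.live = 21  [B.key * -1 + 28]
37. n17.off = -2  [S.acc * -1 + 10]
38. n18.val = 19  [terminal]
39. n19.val = 20  [terminal]
40. n17.fin = 19  [a₀.val + D.env - 18]
41. n14.off = -5  [S.acc * 2 - 29]
42. n20.val = true  [terminal]
43. n9.cnt = -8  [C.lim - 34]
44. n9.live = 23  [B.off + 28]
45. n2.acc = -8  [-8]
46. n2.off = false  [S.pre == false]
47. n2.hot = true  [S.pre == true]
48. n21.val = true  [terminal]
49. n0.acc = 0  [0]
50. n0.off = false  [S₁.acc > -8]
51. n0.hot = false  [S₁.off == true]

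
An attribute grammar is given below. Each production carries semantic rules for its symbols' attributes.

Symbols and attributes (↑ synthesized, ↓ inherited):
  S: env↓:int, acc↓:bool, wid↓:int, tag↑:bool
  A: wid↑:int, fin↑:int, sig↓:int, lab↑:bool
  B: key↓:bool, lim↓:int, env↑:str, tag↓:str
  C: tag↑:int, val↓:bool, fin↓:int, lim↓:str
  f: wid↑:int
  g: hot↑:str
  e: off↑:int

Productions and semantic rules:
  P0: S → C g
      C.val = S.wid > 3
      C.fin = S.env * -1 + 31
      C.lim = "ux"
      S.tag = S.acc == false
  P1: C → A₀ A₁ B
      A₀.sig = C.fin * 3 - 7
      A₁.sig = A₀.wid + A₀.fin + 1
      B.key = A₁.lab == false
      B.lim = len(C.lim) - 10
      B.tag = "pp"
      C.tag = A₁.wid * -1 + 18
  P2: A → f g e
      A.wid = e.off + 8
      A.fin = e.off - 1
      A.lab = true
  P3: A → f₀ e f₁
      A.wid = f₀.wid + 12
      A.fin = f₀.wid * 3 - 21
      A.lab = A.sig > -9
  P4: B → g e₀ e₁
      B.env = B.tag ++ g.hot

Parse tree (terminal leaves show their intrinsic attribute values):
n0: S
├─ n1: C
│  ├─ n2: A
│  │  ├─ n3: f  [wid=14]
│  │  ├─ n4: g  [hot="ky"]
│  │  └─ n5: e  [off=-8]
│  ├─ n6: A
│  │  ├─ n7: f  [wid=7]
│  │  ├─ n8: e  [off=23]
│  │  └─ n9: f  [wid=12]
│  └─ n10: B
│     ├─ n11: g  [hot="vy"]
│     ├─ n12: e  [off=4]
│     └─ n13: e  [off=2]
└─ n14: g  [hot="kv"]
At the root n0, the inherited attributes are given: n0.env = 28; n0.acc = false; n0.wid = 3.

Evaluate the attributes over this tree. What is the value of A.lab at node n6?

1. n0.env = 28  [given at root]
2. n0.acc = false  [given at root]
3. n0.wid = 3  [given at root]
4. n1.val = false  [S.wid > 3]
5. n1.fin = 3  [S.env * -1 + 31]
6. n1.lim = "ux"  ["ux"]
7. n2.sig = 2  [C.fin * 3 - 7]
8. n3.wid = 14  [terminal]
9. n4.hot = "ky"  [terminal]
10. n5.off = -8  [terminal]
11. n2.wid = 0  [e.off + 8]
12. n2.fin = -9  [e.off - 1]
13. n2.lab = true  [true]
14. n6.sig = -8  [A₀.wid + A₀.fin + 1]
15. n7.wid = 7  [terminal]
16. n8.off = 23  [terminal]
17. n9.wid = 12  [terminal]
18. n6.wid = 19  [f₀.wid + 12]
19. n6.fin = 0  [f₀.wid * 3 - 21]
20. n6.lab = true  [A.sig > -9]
21. n10.key = false  [A₁.lab == false]
22. n10.lim = -8  [len(C.lim) - 10]
23. n10.tag = "pp"  ["pp"]
24. n11.hot = "vy"  [terminal]
25. n12.off = 4  [terminal]
26. n13.off = 2  [terminal]
27. n10.env = "ppvy"  [B.tag ++ g.hot]
28. n1.tag = -1  [A₁.wid * -1 + 18]
29. n14.hot = "kv"  [terminal]
30. n0.tag = true  [S.acc == false]

true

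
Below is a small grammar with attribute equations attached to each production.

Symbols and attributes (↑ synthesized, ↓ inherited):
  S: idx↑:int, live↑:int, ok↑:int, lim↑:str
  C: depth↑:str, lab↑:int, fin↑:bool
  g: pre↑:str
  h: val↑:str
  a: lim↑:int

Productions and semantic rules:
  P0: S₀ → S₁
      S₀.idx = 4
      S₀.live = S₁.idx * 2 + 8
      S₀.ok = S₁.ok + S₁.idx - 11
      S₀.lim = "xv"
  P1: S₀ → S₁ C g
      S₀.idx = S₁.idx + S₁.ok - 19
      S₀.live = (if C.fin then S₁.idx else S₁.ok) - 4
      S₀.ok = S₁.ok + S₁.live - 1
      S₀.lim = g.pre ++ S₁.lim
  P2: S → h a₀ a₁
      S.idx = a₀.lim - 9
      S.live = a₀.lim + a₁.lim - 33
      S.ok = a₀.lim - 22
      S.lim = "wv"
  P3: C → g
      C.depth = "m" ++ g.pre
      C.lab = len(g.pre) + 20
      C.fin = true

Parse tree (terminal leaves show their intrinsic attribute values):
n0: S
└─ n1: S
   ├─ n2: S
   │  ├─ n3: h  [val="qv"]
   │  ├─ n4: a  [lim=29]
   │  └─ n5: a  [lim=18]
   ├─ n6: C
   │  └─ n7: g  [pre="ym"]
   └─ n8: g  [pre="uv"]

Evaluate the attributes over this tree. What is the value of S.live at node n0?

24

1. n3.val = "qv"  [terminal]
2. n4.lim = 29  [terminal]
3. n5.lim = 18  [terminal]
4. n2.idx = 20  [a₀.lim - 9]
5. n2.live = 14  [a₀.lim + a₁.lim - 33]
6. n2.ok = 7  [a₀.lim - 22]
7. n2.lim = "wv"  ["wv"]
8. n7.pre = "ym"  [terminal]
9. n6.depth = "mym"  ["m" ++ g.pre]
10. n6.lab = 22  [len(g.pre) + 20]
11. n6.fin = true  [true]
12. n8.pre = "uv"  [terminal]
13. n1.idx = 8  [S₁.idx + S₁.ok - 19]
14. n1.live = 16  [(if C.fin then S₁.idx else S₁.ok) - 4]
15. n1.ok = 20  [S₁.ok + S₁.live - 1]
16. n1.lim = "uvwv"  [g.pre ++ S₁.lim]
17. n0.idx = 4  [4]
18. n0.live = 24  [S₁.idx * 2 + 8]
19. n0.ok = 17  [S₁.ok + S₁.idx - 11]
20. n0.lim = "xv"  ["xv"]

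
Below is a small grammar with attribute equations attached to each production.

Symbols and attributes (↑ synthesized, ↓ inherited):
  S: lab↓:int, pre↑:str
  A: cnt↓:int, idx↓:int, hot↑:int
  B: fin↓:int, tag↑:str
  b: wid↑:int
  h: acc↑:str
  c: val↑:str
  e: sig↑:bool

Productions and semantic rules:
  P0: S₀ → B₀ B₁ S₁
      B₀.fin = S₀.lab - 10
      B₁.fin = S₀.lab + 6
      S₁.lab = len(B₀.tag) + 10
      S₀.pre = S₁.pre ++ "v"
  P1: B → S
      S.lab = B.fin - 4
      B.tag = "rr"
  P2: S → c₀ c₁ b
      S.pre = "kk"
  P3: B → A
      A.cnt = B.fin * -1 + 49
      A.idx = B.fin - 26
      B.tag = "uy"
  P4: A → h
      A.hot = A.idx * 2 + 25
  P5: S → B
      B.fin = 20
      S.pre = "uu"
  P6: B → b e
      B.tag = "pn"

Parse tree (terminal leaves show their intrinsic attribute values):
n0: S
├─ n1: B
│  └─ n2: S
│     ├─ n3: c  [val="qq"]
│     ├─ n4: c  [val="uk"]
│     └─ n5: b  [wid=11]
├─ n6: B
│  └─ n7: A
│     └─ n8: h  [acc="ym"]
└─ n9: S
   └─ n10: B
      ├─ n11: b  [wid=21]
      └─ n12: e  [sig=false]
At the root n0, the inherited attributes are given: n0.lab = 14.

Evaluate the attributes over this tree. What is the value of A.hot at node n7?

13

1. n0.lab = 14  [given at root]
2. n1.fin = 4  [S₀.lab - 10]
3. n2.lab = 0  [B.fin - 4]
4. n3.val = "qq"  [terminal]
5. n4.val = "uk"  [terminal]
6. n5.wid = 11  [terminal]
7. n2.pre = "kk"  ["kk"]
8. n1.tag = "rr"  ["rr"]
9. n6.fin = 20  [S₀.lab + 6]
10. n7.cnt = 29  [B.fin * -1 + 49]
11. n7.idx = -6  [B.fin - 26]
12. n8.acc = "ym"  [terminal]
13. n7.hot = 13  [A.idx * 2 + 25]
14. n6.tag = "uy"  ["uy"]
15. n9.lab = 12  [len(B₀.tag) + 10]
16. n10.fin = 20  [20]
17. n11.wid = 21  [terminal]
18. n12.sig = false  [terminal]
19. n10.tag = "pn"  ["pn"]
20. n9.pre = "uu"  ["uu"]
21. n0.pre = "uuv"  [S₁.pre ++ "v"]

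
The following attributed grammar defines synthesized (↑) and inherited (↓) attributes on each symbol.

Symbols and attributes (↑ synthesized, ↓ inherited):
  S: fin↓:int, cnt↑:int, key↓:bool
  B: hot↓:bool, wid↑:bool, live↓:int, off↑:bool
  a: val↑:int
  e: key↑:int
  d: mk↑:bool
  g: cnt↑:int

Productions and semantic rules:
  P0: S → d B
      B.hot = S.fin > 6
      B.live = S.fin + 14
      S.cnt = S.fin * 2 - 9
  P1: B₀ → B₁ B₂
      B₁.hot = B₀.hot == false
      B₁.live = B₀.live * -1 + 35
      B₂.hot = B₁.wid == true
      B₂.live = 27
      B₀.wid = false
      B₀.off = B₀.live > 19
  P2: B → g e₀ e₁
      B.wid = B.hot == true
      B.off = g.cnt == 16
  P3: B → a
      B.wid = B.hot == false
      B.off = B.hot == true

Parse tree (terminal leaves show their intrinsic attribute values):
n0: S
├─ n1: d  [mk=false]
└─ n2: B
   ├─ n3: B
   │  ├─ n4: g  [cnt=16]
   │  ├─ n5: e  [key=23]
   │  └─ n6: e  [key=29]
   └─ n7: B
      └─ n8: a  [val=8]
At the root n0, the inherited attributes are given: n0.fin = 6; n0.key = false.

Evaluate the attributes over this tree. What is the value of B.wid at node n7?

false

1. n0.fin = 6  [given at root]
2. n0.key = false  [given at root]
3. n1.mk = false  [terminal]
4. n2.hot = false  [S.fin > 6]
5. n2.live = 20  [S.fin + 14]
6. n3.hot = true  [B₀.hot == false]
7. n3.live = 15  [B₀.live * -1 + 35]
8. n4.cnt = 16  [terminal]
9. n5.key = 23  [terminal]
10. n6.key = 29  [terminal]
11. n3.wid = true  [B.hot == true]
12. n3.off = true  [g.cnt == 16]
13. n7.hot = true  [B₁.wid == true]
14. n7.live = 27  [27]
15. n8.val = 8  [terminal]
16. n7.wid = false  [B.hot == false]
17. n7.off = true  [B.hot == true]
18. n2.wid = false  [false]
19. n2.off = true  [B₀.live > 19]
20. n0.cnt = 3  [S.fin * 2 - 9]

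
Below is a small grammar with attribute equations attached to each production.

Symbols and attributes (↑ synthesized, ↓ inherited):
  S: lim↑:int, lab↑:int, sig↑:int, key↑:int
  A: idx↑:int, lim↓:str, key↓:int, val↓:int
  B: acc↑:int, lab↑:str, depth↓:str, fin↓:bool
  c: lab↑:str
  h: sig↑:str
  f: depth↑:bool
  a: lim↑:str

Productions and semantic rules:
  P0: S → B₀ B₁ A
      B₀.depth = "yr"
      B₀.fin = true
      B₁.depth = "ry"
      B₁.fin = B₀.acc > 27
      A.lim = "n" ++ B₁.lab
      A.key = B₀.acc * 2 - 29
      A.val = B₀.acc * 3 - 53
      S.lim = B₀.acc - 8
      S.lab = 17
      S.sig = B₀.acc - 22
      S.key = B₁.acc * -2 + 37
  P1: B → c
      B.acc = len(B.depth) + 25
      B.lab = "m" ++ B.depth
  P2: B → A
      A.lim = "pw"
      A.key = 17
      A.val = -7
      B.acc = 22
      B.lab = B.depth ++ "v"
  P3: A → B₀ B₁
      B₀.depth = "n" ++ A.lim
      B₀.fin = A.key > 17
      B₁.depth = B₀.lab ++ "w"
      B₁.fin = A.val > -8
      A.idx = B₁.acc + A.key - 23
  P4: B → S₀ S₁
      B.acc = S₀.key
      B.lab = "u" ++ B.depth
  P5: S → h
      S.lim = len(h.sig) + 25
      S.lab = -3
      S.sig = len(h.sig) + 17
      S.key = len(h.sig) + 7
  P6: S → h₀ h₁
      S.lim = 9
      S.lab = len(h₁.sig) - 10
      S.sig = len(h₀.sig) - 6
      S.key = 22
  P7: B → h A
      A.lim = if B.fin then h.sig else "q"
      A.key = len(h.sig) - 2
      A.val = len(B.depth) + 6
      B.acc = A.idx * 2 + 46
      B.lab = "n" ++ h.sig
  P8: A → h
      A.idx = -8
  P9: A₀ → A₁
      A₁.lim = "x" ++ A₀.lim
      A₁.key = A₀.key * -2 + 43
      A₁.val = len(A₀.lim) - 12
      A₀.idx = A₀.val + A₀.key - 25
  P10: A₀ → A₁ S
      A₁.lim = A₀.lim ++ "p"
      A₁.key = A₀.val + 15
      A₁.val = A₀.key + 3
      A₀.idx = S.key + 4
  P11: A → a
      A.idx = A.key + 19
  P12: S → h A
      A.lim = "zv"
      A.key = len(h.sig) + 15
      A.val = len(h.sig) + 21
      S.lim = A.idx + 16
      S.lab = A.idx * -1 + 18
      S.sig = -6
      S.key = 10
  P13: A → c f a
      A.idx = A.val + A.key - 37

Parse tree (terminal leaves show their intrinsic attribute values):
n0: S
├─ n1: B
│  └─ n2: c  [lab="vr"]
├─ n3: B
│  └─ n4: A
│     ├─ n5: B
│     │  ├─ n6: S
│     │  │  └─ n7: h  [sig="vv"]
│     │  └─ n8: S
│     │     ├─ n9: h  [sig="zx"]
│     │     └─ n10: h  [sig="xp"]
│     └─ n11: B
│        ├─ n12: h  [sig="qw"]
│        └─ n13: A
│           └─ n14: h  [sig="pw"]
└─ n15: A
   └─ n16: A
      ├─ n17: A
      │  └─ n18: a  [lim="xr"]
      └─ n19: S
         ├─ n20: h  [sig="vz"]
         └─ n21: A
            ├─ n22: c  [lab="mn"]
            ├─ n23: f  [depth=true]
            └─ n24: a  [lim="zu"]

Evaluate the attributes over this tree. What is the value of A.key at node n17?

7

1. n1.depth = "yr"  ["yr"]
2. n1.fin = true  [true]
3. n2.lab = "vr"  [terminal]
4. n1.acc = 27  [len(B.depth) + 25]
5. n1.lab = "myr"  ["m" ++ B.depth]
6. n3.depth = "ry"  ["ry"]
7. n3.fin = false  [B₀.acc > 27]
8. n4.lim = "pw"  ["pw"]
9. n4.key = 17  [17]
10. n4.val = -7  [-7]
11. n5.depth = "npw"  ["n" ++ A.lim]
12. n5.fin = false  [A.key > 17]
13. n7.sig = "vv"  [terminal]
14. n6.lim = 27  [len(h.sig) + 25]
15. n6.lab = -3  [-3]
16. n6.sig = 19  [len(h.sig) + 17]
17. n6.key = 9  [len(h.sig) + 7]
18. n9.sig = "zx"  [terminal]
19. n10.sig = "xp"  [terminal]
20. n8.lim = 9  [9]
21. n8.lab = -8  [len(h₁.sig) - 10]
22. n8.sig = -4  [len(h₀.sig) - 6]
23. n8.key = 22  [22]
24. n5.acc = 9  [S₀.key]
25. n5.lab = "unpw"  ["u" ++ B.depth]
26. n11.depth = "unpww"  [B₀.lab ++ "w"]
27. n11.fin = true  [A.val > -8]
28. n12.sig = "qw"  [terminal]
29. n13.lim = "qw"  [if B.fin then h.sig else "q"]
30. n13.key = 0  [len(h.sig) - 2]
31. n13.val = 11  [len(B.depth) + 6]
32. n14.sig = "pw"  [terminal]
33. n13.idx = -8  [-8]
34. n11.acc = 30  [A.idx * 2 + 46]
35. n11.lab = "nqw"  ["n" ++ h.sig]
36. n4.idx = 24  [B₁.acc + A.key - 23]
37. n3.acc = 22  [22]
38. n3.lab = "ryv"  [B.depth ++ "v"]
39. n15.lim = "nryv"  ["n" ++ B₁.lab]
40. n15.key = 25  [B₀.acc * 2 - 29]
41. n15.val = 28  [B₀.acc * 3 - 53]
42. n16.lim = "xnryv"  ["x" ++ A₀.lim]
43. n16.key = -7  [A₀.key * -2 + 43]
44. n16.val = -8  [len(A₀.lim) - 12]
45. n17.lim = "xnryvp"  [A₀.lim ++ "p"]
46. n17.key = 7  [A₀.val + 15]
47. n17.val = -4  [A₀.key + 3]
48. n18.lim = "xr"  [terminal]
49. n17.idx = 26  [A.key + 19]
50. n20.sig = "vz"  [terminal]
51. n21.lim = "zv"  ["zv"]
52. n21.key = 17  [len(h.sig) + 15]
53. n21.val = 23  [len(h.sig) + 21]
54. n22.lab = "mn"  [terminal]
55. n23.depth = true  [terminal]
56. n24.lim = "zu"  [terminal]
57. n21.idx = 3  [A.val + A.key - 37]
58. n19.lim = 19  [A.idx + 16]
59. n19.lab = 15  [A.idx * -1 + 18]
60. n19.sig = -6  [-6]
61. n19.key = 10  [10]
62. n16.idx = 14  [S.key + 4]
63. n15.idx = 28  [A₀.val + A₀.key - 25]
64. n0.lim = 19  [B₀.acc - 8]
65. n0.lab = 17  [17]
66. n0.sig = 5  [B₀.acc - 22]
67. n0.key = -7  [B₁.acc * -2 + 37]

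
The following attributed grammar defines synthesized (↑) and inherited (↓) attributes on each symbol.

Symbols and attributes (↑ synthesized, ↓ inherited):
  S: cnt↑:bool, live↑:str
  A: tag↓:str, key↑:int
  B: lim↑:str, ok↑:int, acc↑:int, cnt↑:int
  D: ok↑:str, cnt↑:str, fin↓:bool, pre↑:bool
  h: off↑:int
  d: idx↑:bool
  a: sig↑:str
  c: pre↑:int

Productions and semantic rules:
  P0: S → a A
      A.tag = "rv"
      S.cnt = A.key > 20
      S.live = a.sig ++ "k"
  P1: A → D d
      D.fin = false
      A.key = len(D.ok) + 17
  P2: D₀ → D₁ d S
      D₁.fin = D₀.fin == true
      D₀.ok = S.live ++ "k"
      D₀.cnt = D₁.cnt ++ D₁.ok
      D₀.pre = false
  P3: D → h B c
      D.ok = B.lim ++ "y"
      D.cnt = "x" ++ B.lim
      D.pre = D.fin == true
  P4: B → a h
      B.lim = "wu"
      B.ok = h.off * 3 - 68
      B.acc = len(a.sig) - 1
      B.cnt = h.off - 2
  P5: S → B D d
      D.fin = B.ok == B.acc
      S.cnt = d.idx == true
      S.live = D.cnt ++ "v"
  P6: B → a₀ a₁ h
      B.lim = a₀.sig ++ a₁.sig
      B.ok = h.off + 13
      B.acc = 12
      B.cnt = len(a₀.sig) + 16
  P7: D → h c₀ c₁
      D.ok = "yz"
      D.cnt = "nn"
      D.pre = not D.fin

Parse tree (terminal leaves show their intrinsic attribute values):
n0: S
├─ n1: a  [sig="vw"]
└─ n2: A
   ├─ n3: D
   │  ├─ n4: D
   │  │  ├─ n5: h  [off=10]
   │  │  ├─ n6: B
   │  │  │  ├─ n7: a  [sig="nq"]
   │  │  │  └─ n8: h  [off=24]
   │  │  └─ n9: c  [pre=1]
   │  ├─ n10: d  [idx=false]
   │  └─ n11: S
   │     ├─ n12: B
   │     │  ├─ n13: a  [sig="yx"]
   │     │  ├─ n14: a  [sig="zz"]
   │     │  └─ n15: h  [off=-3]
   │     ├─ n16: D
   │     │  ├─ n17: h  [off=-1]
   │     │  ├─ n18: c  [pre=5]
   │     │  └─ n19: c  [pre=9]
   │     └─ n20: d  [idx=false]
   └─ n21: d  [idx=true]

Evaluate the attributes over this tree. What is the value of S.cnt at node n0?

true

1. n1.sig = "vw"  [terminal]
2. n2.tag = "rv"  ["rv"]
3. n3.fin = false  [false]
4. n4.fin = false  [D₀.fin == true]
5. n5.off = 10  [terminal]
6. n7.sig = "nq"  [terminal]
7. n8.off = 24  [terminal]
8. n6.lim = "wu"  ["wu"]
9. n6.ok = 4  [h.off * 3 - 68]
10. n6.acc = 1  [len(a.sig) - 1]
11. n6.cnt = 22  [h.off - 2]
12. n9.pre = 1  [terminal]
13. n4.ok = "wuy"  [B.lim ++ "y"]
14. n4.cnt = "xwu"  ["x" ++ B.lim]
15. n4.pre = false  [D.fin == true]
16. n10.idx = false  [terminal]
17. n13.sig = "yx"  [terminal]
18. n14.sig = "zz"  [terminal]
19. n15.off = -3  [terminal]
20. n12.lim = "yxzz"  [a₀.sig ++ a₁.sig]
21. n12.ok = 10  [h.off + 13]
22. n12.acc = 12  [12]
23. n12.cnt = 18  [len(a₀.sig) + 16]
24. n16.fin = false  [B.ok == B.acc]
25. n17.off = -1  [terminal]
26. n18.pre = 5  [terminal]
27. n19.pre = 9  [terminal]
28. n16.ok = "yz"  ["yz"]
29. n16.cnt = "nn"  ["nn"]
30. n16.pre = true  [not D.fin]
31. n20.idx = false  [terminal]
32. n11.cnt = false  [d.idx == true]
33. n11.live = "nnv"  [D.cnt ++ "v"]
34. n3.ok = "nnvk"  [S.live ++ "k"]
35. n3.cnt = "xwuwuy"  [D₁.cnt ++ D₁.ok]
36. n3.pre = false  [false]
37. n21.idx = true  [terminal]
38. n2.key = 21  [len(D.ok) + 17]
39. n0.cnt = true  [A.key > 20]
40. n0.live = "vwk"  [a.sig ++ "k"]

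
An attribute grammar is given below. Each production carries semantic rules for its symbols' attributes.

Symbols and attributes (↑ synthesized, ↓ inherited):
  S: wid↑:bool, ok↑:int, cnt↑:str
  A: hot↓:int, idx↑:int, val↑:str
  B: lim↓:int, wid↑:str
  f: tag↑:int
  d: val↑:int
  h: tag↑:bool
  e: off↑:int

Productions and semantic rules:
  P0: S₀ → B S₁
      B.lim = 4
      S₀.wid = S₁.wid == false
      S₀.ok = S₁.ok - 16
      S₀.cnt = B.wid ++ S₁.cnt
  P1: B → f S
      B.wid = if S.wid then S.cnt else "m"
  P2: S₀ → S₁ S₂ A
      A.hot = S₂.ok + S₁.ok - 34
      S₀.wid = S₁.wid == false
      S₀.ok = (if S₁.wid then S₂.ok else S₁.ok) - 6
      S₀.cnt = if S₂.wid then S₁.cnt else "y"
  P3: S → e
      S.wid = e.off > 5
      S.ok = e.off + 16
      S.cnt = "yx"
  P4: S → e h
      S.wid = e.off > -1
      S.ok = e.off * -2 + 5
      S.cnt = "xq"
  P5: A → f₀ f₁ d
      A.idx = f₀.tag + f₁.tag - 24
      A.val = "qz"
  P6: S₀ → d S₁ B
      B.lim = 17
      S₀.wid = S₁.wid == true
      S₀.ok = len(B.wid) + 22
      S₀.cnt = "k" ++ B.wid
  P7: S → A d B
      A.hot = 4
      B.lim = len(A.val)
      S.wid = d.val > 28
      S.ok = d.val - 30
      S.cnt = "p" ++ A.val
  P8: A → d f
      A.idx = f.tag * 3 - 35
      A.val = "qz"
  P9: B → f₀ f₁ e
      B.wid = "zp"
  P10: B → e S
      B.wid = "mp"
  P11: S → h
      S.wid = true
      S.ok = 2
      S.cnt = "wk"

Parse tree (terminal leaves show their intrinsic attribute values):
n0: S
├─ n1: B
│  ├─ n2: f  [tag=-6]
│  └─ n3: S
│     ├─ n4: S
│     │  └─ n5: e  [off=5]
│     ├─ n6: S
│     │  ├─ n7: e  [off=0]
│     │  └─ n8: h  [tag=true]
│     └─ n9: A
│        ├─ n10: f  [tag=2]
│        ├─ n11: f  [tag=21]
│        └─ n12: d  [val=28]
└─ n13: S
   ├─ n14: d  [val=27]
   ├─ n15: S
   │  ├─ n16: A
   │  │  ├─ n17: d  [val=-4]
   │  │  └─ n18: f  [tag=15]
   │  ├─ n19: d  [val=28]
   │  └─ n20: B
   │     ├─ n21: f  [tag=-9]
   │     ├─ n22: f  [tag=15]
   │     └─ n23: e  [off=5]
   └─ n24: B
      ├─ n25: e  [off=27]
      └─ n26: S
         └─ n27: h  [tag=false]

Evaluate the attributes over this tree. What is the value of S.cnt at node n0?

"yxkmp"

1. n1.lim = 4  [4]
2. n2.tag = -6  [terminal]
3. n5.off = 5  [terminal]
4. n4.wid = false  [e.off > 5]
5. n4.ok = 21  [e.off + 16]
6. n4.cnt = "yx"  ["yx"]
7. n7.off = 0  [terminal]
8. n8.tag = true  [terminal]
9. n6.wid = true  [e.off > -1]
10. n6.ok = 5  [e.off * -2 + 5]
11. n6.cnt = "xq"  ["xq"]
12. n9.hot = -8  [S₂.ok + S₁.ok - 34]
13. n10.tag = 2  [terminal]
14. n11.tag = 21  [terminal]
15. n12.val = 28  [terminal]
16. n9.idx = -1  [f₀.tag + f₁.tag - 24]
17. n9.val = "qz"  ["qz"]
18. n3.wid = true  [S₁.wid == false]
19. n3.ok = 15  [(if S₁.wid then S₂.ok else S₁.ok) - 6]
20. n3.cnt = "yx"  [if S₂.wid then S₁.cnt else "y"]
21. n1.wid = "yx"  [if S.wid then S.cnt else "m"]
22. n14.val = 27  [terminal]
23. n16.hot = 4  [4]
24. n17.val = -4  [terminal]
25. n18.tag = 15  [terminal]
26. n16.idx = 10  [f.tag * 3 - 35]
27. n16.val = "qz"  ["qz"]
28. n19.val = 28  [terminal]
29. n20.lim = 2  [len(A.val)]
30. n21.tag = -9  [terminal]
31. n22.tag = 15  [terminal]
32. n23.off = 5  [terminal]
33. n20.wid = "zp"  ["zp"]
34. n15.wid = false  [d.val > 28]
35. n15.ok = -2  [d.val - 30]
36. n15.cnt = "pqz"  ["p" ++ A.val]
37. n24.lim = 17  [17]
38. n25.off = 27  [terminal]
39. n27.tag = false  [terminal]
40. n26.wid = true  [true]
41. n26.ok = 2  [2]
42. n26.cnt = "wk"  ["wk"]
43. n24.wid = "mp"  ["mp"]
44. n13.wid = false  [S₁.wid == true]
45. n13.ok = 24  [len(B.wid) + 22]
46. n13.cnt = "kmp"  ["k" ++ B.wid]
47. n0.wid = true  [S₁.wid == false]
48. n0.ok = 8  [S₁.ok - 16]
49. n0.cnt = "yxkmp"  [B.wid ++ S₁.cnt]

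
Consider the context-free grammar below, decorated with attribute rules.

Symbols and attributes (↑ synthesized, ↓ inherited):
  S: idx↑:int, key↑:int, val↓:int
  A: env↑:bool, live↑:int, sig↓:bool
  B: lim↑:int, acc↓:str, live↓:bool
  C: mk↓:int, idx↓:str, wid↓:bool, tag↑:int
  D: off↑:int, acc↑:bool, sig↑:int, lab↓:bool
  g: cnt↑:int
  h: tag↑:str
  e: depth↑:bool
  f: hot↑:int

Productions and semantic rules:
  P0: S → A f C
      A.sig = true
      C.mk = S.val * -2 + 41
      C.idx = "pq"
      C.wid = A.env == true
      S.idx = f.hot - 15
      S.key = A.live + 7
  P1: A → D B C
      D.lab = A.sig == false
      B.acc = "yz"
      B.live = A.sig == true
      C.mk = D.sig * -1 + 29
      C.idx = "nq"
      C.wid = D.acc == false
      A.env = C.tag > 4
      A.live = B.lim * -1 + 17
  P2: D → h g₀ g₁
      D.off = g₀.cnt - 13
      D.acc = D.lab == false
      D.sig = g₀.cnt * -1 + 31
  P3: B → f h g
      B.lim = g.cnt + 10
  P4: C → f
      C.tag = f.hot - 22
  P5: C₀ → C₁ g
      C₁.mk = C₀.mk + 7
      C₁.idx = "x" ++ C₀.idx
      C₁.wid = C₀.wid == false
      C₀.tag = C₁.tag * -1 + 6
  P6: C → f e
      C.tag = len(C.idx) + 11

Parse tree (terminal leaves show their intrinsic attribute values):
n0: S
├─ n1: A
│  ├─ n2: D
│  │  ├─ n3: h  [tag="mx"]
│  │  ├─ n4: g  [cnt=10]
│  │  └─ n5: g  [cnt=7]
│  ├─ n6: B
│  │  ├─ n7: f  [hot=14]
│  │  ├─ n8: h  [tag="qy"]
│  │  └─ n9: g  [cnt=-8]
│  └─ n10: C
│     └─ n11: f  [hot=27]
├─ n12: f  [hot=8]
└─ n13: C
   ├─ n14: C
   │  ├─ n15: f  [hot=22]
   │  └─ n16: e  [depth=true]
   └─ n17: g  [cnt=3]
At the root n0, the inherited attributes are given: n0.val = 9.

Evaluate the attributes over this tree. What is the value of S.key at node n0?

22

1. n0.val = 9  [given at root]
2. n1.sig = true  [true]
3. n2.lab = false  [A.sig == false]
4. n3.tag = "mx"  [terminal]
5. n4.cnt = 10  [terminal]
6. n5.cnt = 7  [terminal]
7. n2.off = -3  [g₀.cnt - 13]
8. n2.acc = true  [D.lab == false]
9. n2.sig = 21  [g₀.cnt * -1 + 31]
10. n6.acc = "yz"  ["yz"]
11. n6.live = true  [A.sig == true]
12. n7.hot = 14  [terminal]
13. n8.tag = "qy"  [terminal]
14. n9.cnt = -8  [terminal]
15. n6.lim = 2  [g.cnt + 10]
16. n10.mk = 8  [D.sig * -1 + 29]
17. n10.idx = "nq"  ["nq"]
18. n10.wid = false  [D.acc == false]
19. n11.hot = 27  [terminal]
20. n10.tag = 5  [f.hot - 22]
21. n1.env = true  [C.tag > 4]
22. n1.live = 15  [B.lim * -1 + 17]
23. n12.hot = 8  [terminal]
24. n13.mk = 23  [S.val * -2 + 41]
25. n13.idx = "pq"  ["pq"]
26. n13.wid = true  [A.env == true]
27. n14.mk = 30  [C₀.mk + 7]
28. n14.idx = "xpq"  ["x" ++ C₀.idx]
29. n14.wid = false  [C₀.wid == false]
30. n15.hot = 22  [terminal]
31. n16.depth = true  [terminal]
32. n14.tag = 14  [len(C.idx) + 11]
33. n17.cnt = 3  [terminal]
34. n13.tag = -8  [C₁.tag * -1 + 6]
35. n0.idx = -7  [f.hot - 15]
36. n0.key = 22  [A.live + 7]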